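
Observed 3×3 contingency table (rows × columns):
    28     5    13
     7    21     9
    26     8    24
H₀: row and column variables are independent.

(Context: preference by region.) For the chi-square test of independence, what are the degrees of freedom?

degrees of freedom = 4

df = (r−1)(c−1) = (3−1)·(3−1) = 4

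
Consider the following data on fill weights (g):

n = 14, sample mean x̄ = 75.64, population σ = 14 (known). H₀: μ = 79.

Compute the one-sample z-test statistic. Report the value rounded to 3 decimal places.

SE = σ/√n = 14/√14 = 3.7417
z = (x̄−μ₀)/SE = (75.64−79)/3.7417 = -0.8980

test statistic = -0.898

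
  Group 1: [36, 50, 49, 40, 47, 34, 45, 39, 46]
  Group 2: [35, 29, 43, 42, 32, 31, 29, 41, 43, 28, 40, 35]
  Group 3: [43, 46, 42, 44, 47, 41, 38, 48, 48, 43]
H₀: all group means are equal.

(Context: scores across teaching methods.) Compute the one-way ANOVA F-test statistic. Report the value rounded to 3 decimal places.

test statistic = 8.550

Group means [42.89, 35.67, 44.00], grand mean 40.452
SSB = Σnᵢ(x̄ᵢ−x̄)² = 454.122; SSW = ΣΣ(x−x̄ᵢ)² = 743.556
MSB = 454.122/2 = 227.0609; MSW = 743.556/28 = 26.5556
F = MSB/MSW = 8.5504
df = (2, 28)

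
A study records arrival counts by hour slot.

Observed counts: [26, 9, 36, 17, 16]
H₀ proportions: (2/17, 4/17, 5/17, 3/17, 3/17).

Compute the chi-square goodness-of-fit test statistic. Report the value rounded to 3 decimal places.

test statistic = 26.625

n = 104; E_i = n·p_i = [12.24, 24.47, 30.59, 18.35, 18.35]
χ² = (26−12.24)²/12.24 + (9−24.47)²/24.47 + (36−30.59)²/30.59 + (17−18.35)²/18.35 + (16−18.35)²/18.35 = 26.6248
df = 4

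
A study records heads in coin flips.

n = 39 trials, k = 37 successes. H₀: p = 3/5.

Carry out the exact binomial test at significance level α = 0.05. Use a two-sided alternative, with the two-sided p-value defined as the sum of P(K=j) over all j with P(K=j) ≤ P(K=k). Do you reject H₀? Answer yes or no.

Exact binomial: n=39, k=37, p₀=3/5=0.6000
P(X=j) = C(n,j)·p₀^j·(1−p₀)^(n−j); p = Σ P(X=j) over j with P(X=j) ≤ P(X=37)
p-value (two-sided) = 0.00000
At α=0.05: p < α → reject H₀

reject H₀: yes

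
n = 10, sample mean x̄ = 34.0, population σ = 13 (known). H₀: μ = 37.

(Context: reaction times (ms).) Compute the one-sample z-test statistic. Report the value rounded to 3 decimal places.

test statistic = -0.730

SE = σ/√n = 13/√10 = 4.1110
z = (x̄−μ₀)/SE = (34.0−37)/4.1110 = -0.7298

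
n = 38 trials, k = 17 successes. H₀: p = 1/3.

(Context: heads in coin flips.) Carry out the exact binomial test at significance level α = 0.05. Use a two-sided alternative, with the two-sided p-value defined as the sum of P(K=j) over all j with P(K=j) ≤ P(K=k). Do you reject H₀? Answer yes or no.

Exact binomial: n=38, k=17, p₀=1/3=0.3333
P(X=j) = C(n,j)·p₀^j·(1−p₀)^(n−j); p = Σ P(X=j) over j with P(X=j) ≤ P(X=17)
p-value (two-sided) = 0.16748
At α=0.05: p ≥ α → fail to reject H₀

reject H₀: no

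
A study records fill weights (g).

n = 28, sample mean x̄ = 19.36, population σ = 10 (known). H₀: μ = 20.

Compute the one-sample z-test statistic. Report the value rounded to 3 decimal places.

test statistic = -0.339

SE = σ/√n = 10/√28 = 1.8898
z = (x̄−μ₀)/SE = (19.36−20)/1.8898 = -0.3387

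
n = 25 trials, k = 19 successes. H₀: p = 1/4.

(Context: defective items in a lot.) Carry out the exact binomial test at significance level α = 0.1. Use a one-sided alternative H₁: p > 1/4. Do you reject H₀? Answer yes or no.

Exact binomial: n=25, k=19, p₀=1/4=0.2500
P(X≥19) from Σ C(n,i)·p₀^i·(1−p₀)^(n−i)
p-value (one-sided, H₁ greater) = 0.00000
At α=0.1: p < α → reject H₀

reject H₀: yes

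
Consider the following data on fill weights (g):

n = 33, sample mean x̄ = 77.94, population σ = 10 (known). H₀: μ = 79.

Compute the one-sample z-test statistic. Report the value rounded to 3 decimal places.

test statistic = -0.609

SE = σ/√n = 10/√33 = 1.7408
z = (x̄−μ₀)/SE = (77.94−79)/1.7408 = -0.6089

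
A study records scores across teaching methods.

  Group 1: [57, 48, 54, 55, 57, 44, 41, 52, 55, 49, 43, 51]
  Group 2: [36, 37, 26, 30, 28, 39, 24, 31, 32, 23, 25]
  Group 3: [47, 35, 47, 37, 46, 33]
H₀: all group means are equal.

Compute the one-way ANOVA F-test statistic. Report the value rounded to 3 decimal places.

Group means [50.50, 30.09, 40.83], grand mean 40.759
SSB = Σnᵢ(x̄ᵢ−x̄)² = 2390.568; SSW = ΣΣ(x−x̄ᵢ)² = 850.742
MSB = 2390.568/2 = 1195.2840; MSW = 850.742/26 = 32.7209
F = MSB/MSW = 36.5297
df = (2, 26)

test statistic = 36.530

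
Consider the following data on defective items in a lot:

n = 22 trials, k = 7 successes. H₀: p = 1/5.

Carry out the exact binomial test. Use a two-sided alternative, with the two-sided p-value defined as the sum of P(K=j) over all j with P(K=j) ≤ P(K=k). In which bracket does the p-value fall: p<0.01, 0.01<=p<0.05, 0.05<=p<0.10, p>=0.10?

Exact binomial: n=22, k=7, p₀=1/5=0.2000
P(X=j) = C(n,j)·p₀^j·(1−p₀)^(n−j); p = Σ P(X=j) over j with P(X=j) ≤ P(X=7)
p-value (two-sided) = 0.18091
→ bracket: p>=0.10

p-value bracket: p>=0.10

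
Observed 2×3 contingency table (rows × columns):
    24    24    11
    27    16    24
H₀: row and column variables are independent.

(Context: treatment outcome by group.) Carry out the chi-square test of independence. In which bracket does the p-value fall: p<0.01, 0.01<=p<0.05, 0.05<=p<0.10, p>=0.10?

Row totals [59, 67], col totals [51, 40, 35], n=126
χ² = (24−23.88)²/23.88 + (24−18.73)²/18.73 + (11−16.39)²/16.39 + (27−27.12)²/27.12 + (16−21.27)²/21.27 + (24−18.61)²/18.61 = 6.1218
df = 2
p-value (upper-tail) = 0.04685
→ bracket: 0.01<=p<0.05

p-value bracket: 0.01<=p<0.05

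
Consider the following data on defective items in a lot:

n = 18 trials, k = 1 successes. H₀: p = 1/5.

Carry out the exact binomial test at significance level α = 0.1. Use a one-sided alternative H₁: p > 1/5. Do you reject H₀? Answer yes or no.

Exact binomial: n=18, k=1, p₀=1/5=0.2000
P(X≥1) from Σ C(n,i)·p₀^i·(1−p₀)^(n−i)
p-value (one-sided, H₁ greater) = 0.98199
At α=0.1: p ≥ α → fail to reject H₀

reject H₀: no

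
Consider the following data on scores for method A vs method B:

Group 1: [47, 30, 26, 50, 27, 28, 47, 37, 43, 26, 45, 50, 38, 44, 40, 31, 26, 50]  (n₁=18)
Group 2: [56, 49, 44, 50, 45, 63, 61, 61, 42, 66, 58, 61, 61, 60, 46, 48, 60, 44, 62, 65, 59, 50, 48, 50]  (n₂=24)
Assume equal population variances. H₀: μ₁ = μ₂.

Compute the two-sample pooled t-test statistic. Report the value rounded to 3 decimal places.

x̄₁=38.056, s₁=9.315, n₁=18
x̄₂=54.542, s₂=7.661, n₂=24
s_p² = [17·9.315² + 23·7.661²]/40 = 70.6226
SE = √(s_p²·(1/18+1/24)) = 2.6203
t = (38.056−54.542)/2.6203 = -6.2916
df = 40

test statistic = -6.292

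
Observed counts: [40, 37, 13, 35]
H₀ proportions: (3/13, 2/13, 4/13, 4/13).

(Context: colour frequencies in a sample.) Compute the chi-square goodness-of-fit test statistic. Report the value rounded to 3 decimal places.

n = 125; E_i = n·p_i = [28.85, 19.23, 38.46, 38.46]
χ² = (40−28.85)²/28.85 + (37−19.23)²/19.23 + (13−38.46)²/38.46 + (35−38.46)²/38.46 = 37.8987
df = 3

test statistic = 37.899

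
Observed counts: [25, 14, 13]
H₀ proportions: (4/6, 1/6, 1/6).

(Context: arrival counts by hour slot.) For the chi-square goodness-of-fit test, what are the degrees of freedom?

df = k − 1 = 3 − 1 = 2

degrees of freedom = 2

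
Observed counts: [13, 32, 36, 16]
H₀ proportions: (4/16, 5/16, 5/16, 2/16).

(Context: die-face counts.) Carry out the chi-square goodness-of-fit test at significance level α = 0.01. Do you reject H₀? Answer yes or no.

reject H₀: no

n = 97; E_i = n·p_i = [24.25, 30.31, 30.31, 12.12]
χ² = (13−24.25)²/24.25 + (32−30.31)²/30.31 + (36−30.31)²/30.31 + (16−12.12)²/12.12 = 7.6186
df = 3
p-value (upper-tail) = 0.05459
At α=0.01: p ≥ α → fail to reject H₀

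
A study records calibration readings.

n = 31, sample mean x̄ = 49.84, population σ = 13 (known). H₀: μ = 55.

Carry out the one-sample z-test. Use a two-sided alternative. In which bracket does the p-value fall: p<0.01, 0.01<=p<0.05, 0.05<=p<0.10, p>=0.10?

SE = σ/√n = 13/√31 = 2.3349
z = (x̄−μ₀)/SE = (49.84−55)/2.3349 = -2.2100
p-value (two-sided) = 0.02711
→ bracket: 0.01<=p<0.05

p-value bracket: 0.01<=p<0.05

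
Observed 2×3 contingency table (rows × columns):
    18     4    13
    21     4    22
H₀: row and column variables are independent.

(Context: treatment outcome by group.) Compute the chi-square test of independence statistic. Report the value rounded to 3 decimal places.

Row totals [35, 47], col totals [39, 8, 35], n=82
χ² = (18−16.65)²/16.65 + (4−3.41)²/3.41 + (13−14.94)²/14.94 + (21−22.35)²/22.35 + (4−4.59)²/4.59 + (22−20.06)²/20.06 = 0.8062
df = 2

test statistic = 0.806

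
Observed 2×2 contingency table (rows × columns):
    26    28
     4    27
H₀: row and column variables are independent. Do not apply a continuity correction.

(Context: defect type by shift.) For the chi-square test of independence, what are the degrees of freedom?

df = (r−1)(c−1) = (2−1)·(2−1) = 1

degrees of freedom = 1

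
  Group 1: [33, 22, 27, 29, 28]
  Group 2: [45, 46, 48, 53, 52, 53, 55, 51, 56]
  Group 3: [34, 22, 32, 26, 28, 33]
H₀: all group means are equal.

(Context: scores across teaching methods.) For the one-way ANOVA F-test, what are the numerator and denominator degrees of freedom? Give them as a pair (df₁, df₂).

k = 3 groups, N = 20 total
df = (k−1, N−k) = (3−1, 20−3) = (2, 17)

degrees of freedom = [2, 17]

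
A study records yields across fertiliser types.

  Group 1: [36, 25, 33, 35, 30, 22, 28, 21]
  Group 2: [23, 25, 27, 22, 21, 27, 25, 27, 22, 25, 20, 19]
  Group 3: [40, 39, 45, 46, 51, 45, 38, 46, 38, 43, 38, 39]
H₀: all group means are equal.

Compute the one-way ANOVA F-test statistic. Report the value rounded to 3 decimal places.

Group means [28.75, 23.58, 42.33], grand mean 31.906
SSB = Σnᵢ(x̄ᵢ−x̄)² = 2215.635; SSW = ΣΣ(x−x̄ᵢ)² = 519.083
MSB = 2215.635/2 = 1107.8177; MSW = 519.083/29 = 17.8994
F = MSB/MSW = 61.8912
df = (2, 29)

test statistic = 61.891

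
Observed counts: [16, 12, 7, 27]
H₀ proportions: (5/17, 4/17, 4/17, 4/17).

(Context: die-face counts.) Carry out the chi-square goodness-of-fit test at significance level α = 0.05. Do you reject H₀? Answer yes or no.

n = 62; E_i = n·p_i = [18.24, 14.59, 14.59, 14.59]
χ² = (16−18.24)²/18.24 + (12−14.59)²/14.59 + (7−14.59)²/14.59 + (27−14.59)²/14.59 = 15.2403
df = 3
p-value (upper-tail) = 0.00162
At α=0.05: p < α → reject H₀

reject H₀: yes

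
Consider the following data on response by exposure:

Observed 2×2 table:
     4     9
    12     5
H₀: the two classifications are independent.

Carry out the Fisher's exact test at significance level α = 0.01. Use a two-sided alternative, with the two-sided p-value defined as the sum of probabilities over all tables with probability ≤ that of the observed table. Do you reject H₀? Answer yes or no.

Margins: r₁=13, r₂=17, c₁=16, c₂=14, n=30
p_obs = C(13,4)·C(17,12)/C(30,16); sum pmf over tables with pmf ≤ p_obs
p-value (two-sided) = 0.06336
At α=0.01: p ≥ α → fail to reject H₀

reject H₀: no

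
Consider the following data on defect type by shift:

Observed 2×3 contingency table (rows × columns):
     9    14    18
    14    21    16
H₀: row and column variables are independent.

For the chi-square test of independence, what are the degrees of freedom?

degrees of freedom = 2

df = (r−1)(c−1) = (2−1)·(3−1) = 2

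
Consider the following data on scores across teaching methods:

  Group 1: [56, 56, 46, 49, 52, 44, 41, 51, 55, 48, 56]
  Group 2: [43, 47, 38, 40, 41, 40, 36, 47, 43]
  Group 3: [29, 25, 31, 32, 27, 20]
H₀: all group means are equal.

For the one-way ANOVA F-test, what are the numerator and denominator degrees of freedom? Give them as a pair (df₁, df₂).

k = 3 groups, N = 26 total
df = (k−1, N−k) = (3−1, 26−3) = (2, 23)

degrees of freedom = [2, 23]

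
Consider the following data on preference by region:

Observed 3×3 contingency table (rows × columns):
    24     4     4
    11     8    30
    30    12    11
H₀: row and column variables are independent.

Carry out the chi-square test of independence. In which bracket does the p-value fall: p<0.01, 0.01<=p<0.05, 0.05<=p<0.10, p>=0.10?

Row totals [32, 49, 53], col totals [65, 24, 45], n=134
χ² = (24−15.52)²/15.52 + (4−5.73)²/5.73 + (4−10.75)²/10.75 + (11−23.77)²/23.77 + (8−8.78)²/8.78 + (30−16.46)²/16.46 + (30−25.71)²/25.71 + (12−9.49)²/9.49 + (11−17.80)²/17.80 = 31.4408
df = 4
p-value (upper-tail) = 0.00000
→ bracket: p<0.01

p-value bracket: p<0.01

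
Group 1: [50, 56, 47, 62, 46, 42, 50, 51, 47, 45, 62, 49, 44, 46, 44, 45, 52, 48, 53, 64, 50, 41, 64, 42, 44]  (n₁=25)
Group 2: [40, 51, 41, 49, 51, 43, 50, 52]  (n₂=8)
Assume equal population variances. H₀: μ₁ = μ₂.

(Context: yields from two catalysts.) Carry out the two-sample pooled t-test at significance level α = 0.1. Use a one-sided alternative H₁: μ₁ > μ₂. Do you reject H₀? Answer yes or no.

x̄₁=49.760, s₁=6.924, n₁=25
x̄₂=47.125, s₂=4.941, n₂=8
s_p² = [24·6.924² + 7·4.941²]/31 = 42.6269
SE = √(s_p²·(1/25+1/8)) = 2.6521
t = (49.760−47.125)/2.6521 = 0.9936
df = 31
p-value (one-sided, H₁ greater) = 0.16406
At α=0.1: p ≥ α → fail to reject H₀

reject H₀: no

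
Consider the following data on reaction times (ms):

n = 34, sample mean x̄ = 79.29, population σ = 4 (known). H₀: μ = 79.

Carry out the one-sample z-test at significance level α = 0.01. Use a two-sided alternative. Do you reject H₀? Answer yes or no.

reject H₀: no

SE = σ/√n = 4/√34 = 0.6860
z = (x̄−μ₀)/SE = (79.29−79)/0.6860 = 0.4227
p-value (two-sided) = 0.67248
At α=0.01: p ≥ α → fail to reject H₀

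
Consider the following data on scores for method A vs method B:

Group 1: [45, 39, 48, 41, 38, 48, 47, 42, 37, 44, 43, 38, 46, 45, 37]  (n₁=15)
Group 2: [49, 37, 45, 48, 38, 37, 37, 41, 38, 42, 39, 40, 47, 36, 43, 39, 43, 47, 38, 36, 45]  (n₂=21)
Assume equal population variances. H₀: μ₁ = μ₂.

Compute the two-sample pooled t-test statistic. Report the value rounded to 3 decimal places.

x̄₁=42.533, s₁=3.998, n₁=15
x̄₂=41.190, s₂=4.238, n₂=21
s_p² = [14·3.998² + 20·4.238²]/34 = 17.1462
SE = √(s_p²·(1/15+1/21)) = 1.3998
t = (42.533−41.190)/1.3998 = 0.9593
df = 34

test statistic = 0.959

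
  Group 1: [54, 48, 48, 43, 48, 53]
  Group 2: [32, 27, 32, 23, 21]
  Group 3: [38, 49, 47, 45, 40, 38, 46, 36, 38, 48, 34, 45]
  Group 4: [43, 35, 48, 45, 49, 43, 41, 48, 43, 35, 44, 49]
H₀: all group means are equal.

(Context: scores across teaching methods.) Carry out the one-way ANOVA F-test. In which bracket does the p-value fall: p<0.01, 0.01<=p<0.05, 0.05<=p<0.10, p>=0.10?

p-value bracket: p<0.01

Group means [49.00, 27.00, 42.00, 43.58], grand mean 41.600
SSB = Σnᵢ(x̄ᵢ−x̄)² = 1443.483; SSW = ΣΣ(x−x̄ᵢ)² = 732.917
MSB = 1443.483/3 = 481.1611; MSW = 732.917/31 = 23.6425
F = MSB/MSW = 20.3516
df = (3, 31)
p-value (upper-tail) = 0.00000
→ bracket: p<0.01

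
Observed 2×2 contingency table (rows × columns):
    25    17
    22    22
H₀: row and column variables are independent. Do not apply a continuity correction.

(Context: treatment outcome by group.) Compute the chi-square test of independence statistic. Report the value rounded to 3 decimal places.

Row totals [42, 44], col totals [47, 39], n=86
χ² = (25−22.95)²/22.95 + (17−19.05)²/19.05 + (22−24.05)²/24.05 + (22−19.95)²/19.95 = 0.7864
df = 1

test statistic = 0.786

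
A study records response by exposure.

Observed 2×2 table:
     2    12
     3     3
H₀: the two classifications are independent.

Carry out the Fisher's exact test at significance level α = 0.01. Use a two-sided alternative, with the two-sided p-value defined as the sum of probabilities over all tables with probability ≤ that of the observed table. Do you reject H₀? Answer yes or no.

reject H₀: no

Margins: r₁=14, r₂=6, c₁=5, c₂=15, n=20
p_obs = C(14,2)·C(6,3)/C(20,5); sum pmf over tables with pmf ≤ p_obs
p-value (two-sided) = 0.13132
At α=0.01: p ≥ α → fail to reject H₀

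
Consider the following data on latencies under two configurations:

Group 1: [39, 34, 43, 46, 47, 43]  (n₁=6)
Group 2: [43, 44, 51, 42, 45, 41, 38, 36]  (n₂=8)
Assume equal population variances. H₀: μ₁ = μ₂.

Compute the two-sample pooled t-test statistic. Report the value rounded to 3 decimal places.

test statistic = -0.198

x̄₁=42.000, s₁=4.817, n₁=6
x̄₂=42.500, s₂=4.567, n₂=8
s_p² = [5·4.817² + 7·4.567²]/12 = 21.8333
SE = √(s_p²·(1/6+1/8)) = 2.5235
t = (42.000−42.500)/2.5235 = -0.1981
df = 12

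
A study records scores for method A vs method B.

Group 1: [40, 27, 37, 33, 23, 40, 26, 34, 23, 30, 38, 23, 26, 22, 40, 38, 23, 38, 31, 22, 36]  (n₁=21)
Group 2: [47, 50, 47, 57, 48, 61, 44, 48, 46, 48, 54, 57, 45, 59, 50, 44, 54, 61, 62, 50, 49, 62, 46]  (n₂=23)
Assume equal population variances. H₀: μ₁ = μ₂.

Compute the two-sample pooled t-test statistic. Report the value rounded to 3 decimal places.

test statistic = -10.546

x̄₁=30.952, s₁=6.888, n₁=21
x̄₂=51.696, s₂=6.160, n₂=23
s_p² = [20·6.888² + 22·6.160²]/42 = 42.4720
SE = √(s_p²·(1/21+1/23)) = 1.9670
t = (30.952−51.696)/1.9670 = -10.5457
df = 42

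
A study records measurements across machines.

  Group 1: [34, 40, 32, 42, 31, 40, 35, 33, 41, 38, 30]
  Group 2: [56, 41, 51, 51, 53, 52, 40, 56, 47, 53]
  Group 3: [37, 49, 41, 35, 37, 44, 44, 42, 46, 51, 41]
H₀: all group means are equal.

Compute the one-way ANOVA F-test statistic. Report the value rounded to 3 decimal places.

test statistic = 20.491

Group means [36.00, 50.00, 42.45], grand mean 42.594
SSB = Σnᵢ(x̄ᵢ−x̄)² = 1026.991; SSW = ΣΣ(x−x̄ᵢ)² = 726.727
MSB = 1026.991/2 = 513.4957; MSW = 726.727/29 = 25.0596
F = MSB/MSW = 20.4910
df = (2, 29)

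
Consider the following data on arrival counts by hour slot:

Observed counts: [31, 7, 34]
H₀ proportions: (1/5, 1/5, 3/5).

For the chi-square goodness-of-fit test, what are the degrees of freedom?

df = k − 1 = 3 − 1 = 2

degrees of freedom = 2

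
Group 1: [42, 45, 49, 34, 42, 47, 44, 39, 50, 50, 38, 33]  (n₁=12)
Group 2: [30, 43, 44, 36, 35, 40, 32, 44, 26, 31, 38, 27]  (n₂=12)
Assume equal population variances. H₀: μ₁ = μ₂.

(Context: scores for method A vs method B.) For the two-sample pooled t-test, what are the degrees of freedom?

degrees of freedom = 22

df = n₁ + n₂ − 2 = 12 + 12 − 2 = 22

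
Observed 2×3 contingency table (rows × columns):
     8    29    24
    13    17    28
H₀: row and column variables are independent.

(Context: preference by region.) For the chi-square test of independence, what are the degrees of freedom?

df = (r−1)(c−1) = (2−1)·(3−1) = 2

degrees of freedom = 2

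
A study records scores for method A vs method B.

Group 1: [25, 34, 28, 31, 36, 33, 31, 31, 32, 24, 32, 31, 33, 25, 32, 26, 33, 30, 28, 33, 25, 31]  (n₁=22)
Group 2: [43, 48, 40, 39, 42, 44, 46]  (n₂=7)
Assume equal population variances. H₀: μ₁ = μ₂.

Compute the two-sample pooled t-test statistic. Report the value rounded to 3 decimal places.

test statistic = -8.958

x̄₁=30.182, s₁=3.375, n₁=22
x̄₂=43.143, s₂=3.185, n₂=7
s_p² = [21·3.375² + 6·3.185²]/27 = 11.1159
SE = √(s_p²·(1/22+1/7)) = 1.4468
t = (30.182−43.143)/1.4468 = -8.9584
df = 27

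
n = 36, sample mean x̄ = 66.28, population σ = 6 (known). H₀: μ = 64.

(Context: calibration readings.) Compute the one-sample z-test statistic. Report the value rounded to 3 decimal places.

SE = σ/√n = 6/√36 = 1.0000
z = (x̄−μ₀)/SE = (66.28−64)/1.0000 = 2.2800

test statistic = 2.280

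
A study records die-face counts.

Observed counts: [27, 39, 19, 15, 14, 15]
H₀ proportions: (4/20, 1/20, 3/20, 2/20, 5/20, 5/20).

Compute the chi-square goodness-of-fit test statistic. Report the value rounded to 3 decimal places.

n = 129; E_i = n·p_i = [25.80, 6.45, 19.35, 12.90, 32.25, 32.25]
χ² = (27−25.80)²/25.80 + (39−6.45)²/6.45 + (19−19.35)²/19.35 + (15−12.90)²/12.90 + (14−32.25)²/32.25 + (15−32.25)²/32.25 = 184.2222
df = 5

test statistic = 184.222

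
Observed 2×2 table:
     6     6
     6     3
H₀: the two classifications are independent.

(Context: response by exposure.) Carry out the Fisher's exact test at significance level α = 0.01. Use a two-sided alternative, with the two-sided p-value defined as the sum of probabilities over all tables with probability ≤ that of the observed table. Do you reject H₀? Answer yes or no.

reject H₀: no

Margins: r₁=12, r₂=9, c₁=12, c₂=9, n=21
p_obs = C(12,6)·C(9,6)/C(21,12); sum pmf over tables with pmf ≤ p_obs
p-value (two-sided) = 0.66049
At α=0.01: p ≥ α → fail to reject H₀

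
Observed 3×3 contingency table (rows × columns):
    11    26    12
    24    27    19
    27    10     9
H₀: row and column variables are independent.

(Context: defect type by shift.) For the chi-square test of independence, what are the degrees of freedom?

degrees of freedom = 4

df = (r−1)(c−1) = (3−1)·(3−1) = 4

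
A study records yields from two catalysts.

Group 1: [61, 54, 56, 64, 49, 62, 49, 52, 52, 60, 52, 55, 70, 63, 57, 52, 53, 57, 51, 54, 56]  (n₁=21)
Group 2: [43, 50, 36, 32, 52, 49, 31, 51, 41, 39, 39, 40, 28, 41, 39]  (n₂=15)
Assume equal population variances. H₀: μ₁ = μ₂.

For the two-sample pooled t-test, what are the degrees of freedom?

df = n₁ + n₂ − 2 = 21 + 15 − 2 = 34

degrees of freedom = 34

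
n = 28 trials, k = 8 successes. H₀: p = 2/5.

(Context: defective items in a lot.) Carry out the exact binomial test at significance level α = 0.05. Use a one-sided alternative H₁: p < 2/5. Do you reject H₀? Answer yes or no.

reject H₀: no

Exact binomial: n=28, k=8, p₀=2/5=0.4000
P(X≤8) from Σ C(n,i)·p₀^i·(1−p₀)^(n−i)
p-value (one-sided, H₁ less) = 0.14848
At α=0.05: p ≥ α → fail to reject H₀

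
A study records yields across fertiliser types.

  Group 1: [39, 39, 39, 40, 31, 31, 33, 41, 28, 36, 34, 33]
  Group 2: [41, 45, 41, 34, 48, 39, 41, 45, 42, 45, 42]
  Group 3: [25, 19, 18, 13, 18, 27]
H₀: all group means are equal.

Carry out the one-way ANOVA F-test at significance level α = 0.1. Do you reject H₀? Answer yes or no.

Group means [35.33, 42.09, 20.00], grand mean 34.724
SSB = Σnᵢ(x̄ᵢ−x̄)² = 1902.217; SSW = ΣΣ(x−x̄ᵢ)² = 469.576
MSB = 1902.217/2 = 951.1087; MSW = 469.576/26 = 18.0606
F = MSB/MSW = 52.6621
df = (2, 26)
p-value (upper-tail) = 0.00000
At α=0.1: p < α → reject H₀

reject H₀: yes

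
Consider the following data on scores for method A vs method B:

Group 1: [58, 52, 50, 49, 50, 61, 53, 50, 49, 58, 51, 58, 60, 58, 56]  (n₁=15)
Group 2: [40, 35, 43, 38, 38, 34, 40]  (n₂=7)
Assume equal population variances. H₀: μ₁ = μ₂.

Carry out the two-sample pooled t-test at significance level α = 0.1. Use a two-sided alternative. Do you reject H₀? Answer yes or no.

x̄₁=54.200, s₁=4.346, n₁=15
x̄₂=38.286, s₂=3.094, n₂=7
s_p² = [14·4.346² + 6·3.094²]/20 = 16.0914
SE = √(s_p²·(1/15+1/7)) = 1.8362
t = (54.200−38.286)/1.8362 = 8.6671
df = 20
p-value (two-sided) = 0.00000
At α=0.1: p < α → reject H₀

reject H₀: yes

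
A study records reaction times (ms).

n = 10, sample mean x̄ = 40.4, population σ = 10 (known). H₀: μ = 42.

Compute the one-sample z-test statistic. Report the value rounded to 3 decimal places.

test statistic = -0.506

SE = σ/√n = 10/√10 = 3.1623
z = (x̄−μ₀)/SE = (40.4−42)/3.1623 = -0.5060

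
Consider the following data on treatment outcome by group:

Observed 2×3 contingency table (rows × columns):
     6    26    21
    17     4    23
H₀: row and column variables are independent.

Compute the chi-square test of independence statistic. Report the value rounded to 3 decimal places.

Row totals [53, 44], col totals [23, 30, 44], n=97
χ² = (6−12.57)²/12.57 + (26−16.39)²/16.39 + (21−24.04)²/24.04 + (17−10.43)²/10.43 + (4−13.61)²/13.61 + (23−19.96)²/19.96 = 20.8294
df = 2

test statistic = 20.829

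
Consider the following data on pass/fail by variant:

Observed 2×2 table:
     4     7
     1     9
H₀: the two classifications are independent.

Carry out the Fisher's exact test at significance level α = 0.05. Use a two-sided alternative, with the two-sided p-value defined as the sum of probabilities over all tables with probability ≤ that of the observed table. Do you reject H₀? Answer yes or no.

reject H₀: no

Margins: r₁=11, r₂=10, c₁=5, c₂=16, n=21
p_obs = C(11,4)·C(10,1)/C(21,5); sum pmf over tables with pmf ≤ p_obs
p-value (two-sided) = 0.31078
At α=0.05: p ≥ α → fail to reject H₀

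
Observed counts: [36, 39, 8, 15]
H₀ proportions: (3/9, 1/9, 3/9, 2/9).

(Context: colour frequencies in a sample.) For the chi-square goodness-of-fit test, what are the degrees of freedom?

df = k − 1 = 4 − 1 = 3

degrees of freedom = 3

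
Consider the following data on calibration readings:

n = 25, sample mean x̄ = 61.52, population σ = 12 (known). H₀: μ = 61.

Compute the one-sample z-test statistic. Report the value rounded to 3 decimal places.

SE = σ/√n = 12/√25 = 2.4000
z = (x̄−μ₀)/SE = (61.52−61)/2.4000 = 0.2167

test statistic = 0.217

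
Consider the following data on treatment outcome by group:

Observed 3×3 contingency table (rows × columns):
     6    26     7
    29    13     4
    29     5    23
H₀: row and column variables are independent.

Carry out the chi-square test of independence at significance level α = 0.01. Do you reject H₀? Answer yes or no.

Row totals [39, 46, 57], col totals [64, 44, 34], n=142
χ² = (6−17.58)²/17.58 + (26−12.08)²/12.08 + (7−9.34)²/9.34 + (29−20.73)²/20.73 + (13−14.25)²/14.25 + (4−11.01)²/11.01 + (29−25.69)²/25.69 + (5−17.66)²/17.66 + (23−13.65)²/13.65 = 48.0211
df = 4
p-value (upper-tail) = 0.00000
At α=0.01: p < α → reject H₀

reject H₀: yes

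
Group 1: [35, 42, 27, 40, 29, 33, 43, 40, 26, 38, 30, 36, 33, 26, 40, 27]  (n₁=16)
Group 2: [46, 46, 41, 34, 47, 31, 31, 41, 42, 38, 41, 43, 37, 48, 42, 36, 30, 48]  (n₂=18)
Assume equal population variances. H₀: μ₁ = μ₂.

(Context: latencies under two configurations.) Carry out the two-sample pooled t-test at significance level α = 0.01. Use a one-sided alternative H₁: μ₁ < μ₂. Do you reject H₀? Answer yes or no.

reject H₀: yes

x̄₁=34.062, s₁=6.016, n₁=16
x̄₂=40.111, s₂=5.920, n₂=18
s_p² = [15·6.016² + 17·5.920²]/32 = 35.5849
SE = √(s_p²·(1/16+1/18)) = 2.0496
t = (34.062−40.111)/2.0496 = -2.9511
df = 32
p-value (one-sided, H₁ less) = 0.00294
At α=0.01: p < α → reject H₀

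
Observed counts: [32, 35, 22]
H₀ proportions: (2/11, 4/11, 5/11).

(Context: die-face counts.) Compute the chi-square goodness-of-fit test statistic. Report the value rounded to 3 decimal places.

test statistic = 24.096

n = 89; E_i = n·p_i = [16.18, 32.36, 40.45]
χ² = (32−16.18)²/16.18 + (35−32.36)²/32.36 + (22−40.45)²/40.45 = 24.0961
df = 2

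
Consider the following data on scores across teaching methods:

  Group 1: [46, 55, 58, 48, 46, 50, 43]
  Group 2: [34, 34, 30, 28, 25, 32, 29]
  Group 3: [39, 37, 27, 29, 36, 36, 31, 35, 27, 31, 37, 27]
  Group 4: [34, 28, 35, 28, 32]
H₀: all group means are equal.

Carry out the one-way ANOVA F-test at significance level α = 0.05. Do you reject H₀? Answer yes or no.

Group means [49.43, 30.29, 32.67, 31.40], grand mean 35.710
SSB = Σnᵢ(x̄ᵢ−x̄)² = 1727.378; SSW = ΣΣ(x−x̄ᵢ)² = 501.010
MSB = 1727.378/3 = 575.7925; MSW = 501.010/27 = 18.5559
F = MSB/MSW = 31.0301
df = (3, 27)
p-value (upper-tail) = 0.00000
At α=0.05: p < α → reject H₀

reject H₀: yes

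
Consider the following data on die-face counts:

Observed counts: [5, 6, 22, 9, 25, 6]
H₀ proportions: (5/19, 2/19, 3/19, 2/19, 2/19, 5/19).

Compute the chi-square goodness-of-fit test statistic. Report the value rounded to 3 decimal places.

n = 73; E_i = n·p_i = [19.21, 7.68, 11.53, 7.68, 7.68, 19.21]
χ² = (5−19.21)²/19.21 + (6−7.68)²/7.68 + (22−11.53)²/11.53 + (9−7.68)²/7.68 + (25−7.68)²/7.68 + (6−19.21)²/19.21 = 68.7279
df = 5

test statistic = 68.728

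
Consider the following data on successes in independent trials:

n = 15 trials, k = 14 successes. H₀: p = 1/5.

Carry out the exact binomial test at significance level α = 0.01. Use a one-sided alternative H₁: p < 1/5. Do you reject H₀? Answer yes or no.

Exact binomial: n=15, k=14, p₀=1/5=0.2000
P(X≤14) from Σ C(n,i)·p₀^i·(1−p₀)^(n−i)
p-value (one-sided, H₁ less) = 1.00000
At α=0.01: p ≥ α → fail to reject H₀

reject H₀: no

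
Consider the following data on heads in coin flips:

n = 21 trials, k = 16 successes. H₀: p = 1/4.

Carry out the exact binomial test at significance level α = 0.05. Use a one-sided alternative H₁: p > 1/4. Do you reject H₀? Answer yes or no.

Exact binomial: n=21, k=16, p₀=1/4=0.2500
P(X≥16) from Σ C(n,i)·p₀^i·(1−p₀)^(n−i)
p-value (one-sided, H₁ greater) = 0.00000
At α=0.05: p < α → reject H₀

reject H₀: yes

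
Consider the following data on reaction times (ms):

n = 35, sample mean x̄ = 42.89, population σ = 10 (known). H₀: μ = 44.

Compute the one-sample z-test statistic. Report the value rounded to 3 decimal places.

test statistic = -0.657

SE = σ/√n = 10/√35 = 1.6903
z = (x̄−μ₀)/SE = (42.89−44)/1.6903 = -0.6567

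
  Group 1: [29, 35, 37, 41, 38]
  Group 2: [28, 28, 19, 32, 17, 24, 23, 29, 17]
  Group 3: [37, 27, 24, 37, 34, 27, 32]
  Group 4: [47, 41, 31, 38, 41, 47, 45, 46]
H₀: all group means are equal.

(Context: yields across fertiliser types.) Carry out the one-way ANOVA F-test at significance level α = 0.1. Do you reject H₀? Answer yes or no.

reject H₀: yes

Group means [36.00, 24.11, 31.14, 42.00], grand mean 32.793
SSB = Σnᵢ(x̄ᵢ−x̄)² = 1427.013; SSW = ΣΣ(x−x̄ᵢ)² = 701.746
MSB = 1427.013/3 = 475.6709; MSW = 701.746/25 = 28.0698
F = MSB/MSW = 16.9460
df = (3, 25)
p-value (upper-tail) = 0.00000
At α=0.1: p < α → reject H₀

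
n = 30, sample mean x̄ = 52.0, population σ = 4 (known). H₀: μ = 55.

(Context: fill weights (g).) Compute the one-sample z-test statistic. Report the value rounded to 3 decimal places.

SE = σ/√n = 4/√30 = 0.7303
z = (x̄−μ₀)/SE = (52.0−55)/0.7303 = -4.1079

test statistic = -4.108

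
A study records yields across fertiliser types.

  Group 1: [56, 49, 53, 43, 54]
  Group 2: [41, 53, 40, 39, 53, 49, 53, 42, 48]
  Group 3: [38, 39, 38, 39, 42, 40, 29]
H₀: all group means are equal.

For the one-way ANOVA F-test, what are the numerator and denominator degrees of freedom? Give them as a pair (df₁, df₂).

k = 3 groups, N = 21 total
df = (k−1, N−k) = (3−1, 21−3) = (2, 18)

degrees of freedom = [2, 18]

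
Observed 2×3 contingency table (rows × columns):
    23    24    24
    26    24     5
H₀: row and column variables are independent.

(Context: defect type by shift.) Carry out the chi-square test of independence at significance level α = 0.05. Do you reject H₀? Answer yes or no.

reject H₀: yes

Row totals [71, 55], col totals [49, 48, 29], n=126
χ² = (23−27.61)²/27.61 + (24−27.05)²/27.05 + (24−16.34)²/16.34 + (26−21.39)²/21.39 + (24−20.95)²/20.95 + (5−12.66)²/12.66 = 10.7739
df = 2
p-value (upper-tail) = 0.00458
At α=0.05: p < α → reject H₀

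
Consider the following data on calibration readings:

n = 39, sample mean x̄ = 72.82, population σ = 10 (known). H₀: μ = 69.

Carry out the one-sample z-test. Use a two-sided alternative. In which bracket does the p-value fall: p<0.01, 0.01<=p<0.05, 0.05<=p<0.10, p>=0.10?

SE = σ/√n = 10/√39 = 1.6013
z = (x̄−μ₀)/SE = (72.82−69)/1.6013 = 2.3856
p-value (two-sided) = 0.01705
→ bracket: 0.01<=p<0.05

p-value bracket: 0.01<=p<0.05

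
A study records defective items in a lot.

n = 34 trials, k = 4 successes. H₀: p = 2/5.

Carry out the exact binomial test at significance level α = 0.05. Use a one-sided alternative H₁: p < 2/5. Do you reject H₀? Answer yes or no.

reject H₀: yes

Exact binomial: n=34, k=4, p₀=2/5=0.4000
P(X≤4) from Σ C(n,i)·p₀^i·(1−p₀)^(n−i)
p-value (one-sided, H₁ less) = 0.00032
At α=0.05: p < α → reject H₀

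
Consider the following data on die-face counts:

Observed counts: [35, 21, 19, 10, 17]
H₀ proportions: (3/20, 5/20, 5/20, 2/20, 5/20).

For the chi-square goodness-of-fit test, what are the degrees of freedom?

df = k − 1 = 5 − 1 = 4

degrees of freedom = 4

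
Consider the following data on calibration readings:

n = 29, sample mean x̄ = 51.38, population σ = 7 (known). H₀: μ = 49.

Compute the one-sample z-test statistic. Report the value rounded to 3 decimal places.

test statistic = 1.831

SE = σ/√n = 7/√29 = 1.2999
z = (x̄−μ₀)/SE = (51.38−49)/1.2999 = 1.8310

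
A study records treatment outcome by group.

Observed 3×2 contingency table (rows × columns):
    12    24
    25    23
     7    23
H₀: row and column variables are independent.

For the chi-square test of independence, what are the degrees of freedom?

degrees of freedom = 2

df = (r−1)(c−1) = (3−1)·(2−1) = 2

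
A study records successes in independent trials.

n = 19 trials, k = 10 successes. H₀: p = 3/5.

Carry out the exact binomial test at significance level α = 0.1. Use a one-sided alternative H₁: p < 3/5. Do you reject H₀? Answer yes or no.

reject H₀: no

Exact binomial: n=19, k=10, p₀=3/5=0.6000
P(X≤10) from Σ C(n,i)·p₀^i·(1−p₀)^(n−i)
p-value (one-sided, H₁ less) = 0.33252
At α=0.1: p ≥ α → fail to reject H₀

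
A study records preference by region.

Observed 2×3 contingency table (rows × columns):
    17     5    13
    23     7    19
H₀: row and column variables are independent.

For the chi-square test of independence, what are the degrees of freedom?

df = (r−1)(c−1) = (2−1)·(3−1) = 2

degrees of freedom = 2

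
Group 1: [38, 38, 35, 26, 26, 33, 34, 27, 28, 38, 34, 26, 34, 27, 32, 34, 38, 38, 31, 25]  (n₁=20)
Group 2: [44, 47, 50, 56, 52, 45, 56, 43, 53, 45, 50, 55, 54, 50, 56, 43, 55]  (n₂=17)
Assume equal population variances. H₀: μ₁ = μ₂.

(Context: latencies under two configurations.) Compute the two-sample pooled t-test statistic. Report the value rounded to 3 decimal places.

test statistic = -11.436

x̄₁=32.100, s₁=4.756, n₁=20
x̄₂=50.235, s₂=4.867, n₂=17
s_p² = [19·4.756² + 16·4.867²]/35 = 23.1103
SE = √(s_p²·(1/20+1/17)) = 1.5859
t = (32.100−50.235)/1.5859 = -11.4357
df = 35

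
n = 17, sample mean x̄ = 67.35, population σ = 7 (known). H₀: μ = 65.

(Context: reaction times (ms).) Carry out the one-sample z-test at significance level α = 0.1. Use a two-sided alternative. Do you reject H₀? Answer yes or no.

SE = σ/√n = 7/√17 = 1.6977
z = (x̄−μ₀)/SE = (67.35−65)/1.6977 = 1.3842
p-value (two-sided) = 0.16630
At α=0.1: p ≥ α → fail to reject H₀

reject H₀: no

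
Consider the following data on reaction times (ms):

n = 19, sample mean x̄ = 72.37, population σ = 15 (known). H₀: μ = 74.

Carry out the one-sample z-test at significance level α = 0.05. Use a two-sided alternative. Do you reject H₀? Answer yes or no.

SE = σ/√n = 15/√19 = 3.4412
z = (x̄−μ₀)/SE = (72.37−74)/3.4412 = -0.4737
p-value (two-sided) = 0.63574
At α=0.05: p ≥ α → fail to reject H₀

reject H₀: no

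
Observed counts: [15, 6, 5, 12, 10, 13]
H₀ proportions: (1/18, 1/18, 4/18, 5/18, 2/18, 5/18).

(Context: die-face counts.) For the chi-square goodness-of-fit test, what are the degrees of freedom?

degrees of freedom = 5

df = k − 1 = 6 − 1 = 5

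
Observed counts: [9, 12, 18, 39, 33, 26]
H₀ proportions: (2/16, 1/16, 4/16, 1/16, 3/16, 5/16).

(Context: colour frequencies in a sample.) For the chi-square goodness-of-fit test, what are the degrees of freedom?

degrees of freedom = 5

df = k − 1 = 6 − 1 = 5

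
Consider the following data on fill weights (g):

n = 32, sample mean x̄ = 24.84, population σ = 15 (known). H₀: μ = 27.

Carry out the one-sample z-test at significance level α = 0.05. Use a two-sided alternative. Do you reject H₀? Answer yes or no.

reject H₀: no

SE = σ/√n = 15/√32 = 2.6517
z = (x̄−μ₀)/SE = (24.84−27)/2.6517 = -0.8146
p-value (two-sided) = 0.41531
At α=0.05: p ≥ α → fail to reject H₀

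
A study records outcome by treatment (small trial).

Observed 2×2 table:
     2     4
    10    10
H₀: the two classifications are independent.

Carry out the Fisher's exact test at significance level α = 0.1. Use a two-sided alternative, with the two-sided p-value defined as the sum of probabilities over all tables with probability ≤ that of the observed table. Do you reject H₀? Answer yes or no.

reject H₀: no

Margins: r₁=6, r₂=20, c₁=12, c₂=14, n=26
p_obs = C(6,2)·C(20,10)/C(26,12); sum pmf over tables with pmf ≤ p_obs
p-value (two-sided) = 0.65217
At α=0.1: p ≥ α → fail to reject H₀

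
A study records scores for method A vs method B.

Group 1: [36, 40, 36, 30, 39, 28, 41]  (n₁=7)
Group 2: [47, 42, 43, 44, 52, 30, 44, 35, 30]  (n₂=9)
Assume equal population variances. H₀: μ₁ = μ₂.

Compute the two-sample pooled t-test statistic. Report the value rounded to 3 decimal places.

x̄₁=35.714, s₁=4.990, n₁=7
x̄₂=40.778, s₂=7.563, n₂=9
s_p² = [6·4.990² + 8·7.563²]/14 = 43.3560
SE = √(s_p²·(1/7+1/9)) = 3.3183
t = (35.714−40.778)/3.3183 = -1.5259
df = 14

test statistic = -1.526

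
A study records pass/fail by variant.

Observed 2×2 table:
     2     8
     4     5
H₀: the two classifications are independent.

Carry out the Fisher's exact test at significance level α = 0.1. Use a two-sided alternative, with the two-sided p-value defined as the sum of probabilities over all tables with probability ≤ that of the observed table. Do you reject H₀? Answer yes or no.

Margins: r₁=10, r₂=9, c₁=6, c₂=13, n=19
p_obs = C(10,2)·C(9,4)/C(19,6); sum pmf over tables with pmf ≤ p_obs
p-value (two-sided) = 0.34985
At α=0.1: p ≥ α → fail to reject H₀

reject H₀: no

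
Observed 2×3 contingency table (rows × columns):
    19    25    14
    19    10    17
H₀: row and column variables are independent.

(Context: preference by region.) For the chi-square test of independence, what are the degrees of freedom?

df = (r−1)(c−1) = (2−1)·(3−1) = 2

degrees of freedom = 2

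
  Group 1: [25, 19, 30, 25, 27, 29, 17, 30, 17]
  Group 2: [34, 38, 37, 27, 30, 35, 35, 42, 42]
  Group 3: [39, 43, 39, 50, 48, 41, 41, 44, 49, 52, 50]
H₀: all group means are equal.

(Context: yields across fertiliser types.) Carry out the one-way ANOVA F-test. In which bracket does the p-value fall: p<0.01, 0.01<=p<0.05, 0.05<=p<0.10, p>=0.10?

p-value bracket: p<0.01

Group means [24.33, 35.56, 45.09], grand mean 35.690
SSB = Σnᵢ(x̄ᵢ−x̄)² = 2133.076; SSW = ΣΣ(x−x̄ᵢ)² = 661.131
MSB = 2133.076/2 = 1066.5378; MSW = 661.131/26 = 25.4281
F = MSB/MSW = 41.9432
df = (2, 26)
p-value (upper-tail) = 0.00000
→ bracket: p<0.01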